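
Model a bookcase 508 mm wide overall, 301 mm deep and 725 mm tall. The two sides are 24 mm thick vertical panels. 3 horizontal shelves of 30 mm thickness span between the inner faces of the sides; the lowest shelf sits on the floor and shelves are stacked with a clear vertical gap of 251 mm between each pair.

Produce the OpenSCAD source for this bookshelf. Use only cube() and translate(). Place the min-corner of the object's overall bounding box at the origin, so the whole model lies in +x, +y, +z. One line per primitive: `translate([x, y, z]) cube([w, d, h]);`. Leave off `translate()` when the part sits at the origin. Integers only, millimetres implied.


cube([24, 301, 725]);
translate([484, 0, 0]) cube([24, 301, 725]);
translate([24, 0, 0]) cube([460, 301, 30]);
translate([24, 0, 281]) cube([460, 301, 30]);
translate([24, 0, 562]) cube([460, 301, 30]);


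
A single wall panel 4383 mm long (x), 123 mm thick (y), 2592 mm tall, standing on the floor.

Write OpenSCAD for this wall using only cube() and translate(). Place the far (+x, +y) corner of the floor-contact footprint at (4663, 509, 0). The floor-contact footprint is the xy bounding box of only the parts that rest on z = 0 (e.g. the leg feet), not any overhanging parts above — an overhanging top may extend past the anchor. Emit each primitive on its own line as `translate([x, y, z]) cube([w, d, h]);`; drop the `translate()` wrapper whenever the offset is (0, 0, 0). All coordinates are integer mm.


translate([280, 386, 0]) cube([4383, 123, 2592]);


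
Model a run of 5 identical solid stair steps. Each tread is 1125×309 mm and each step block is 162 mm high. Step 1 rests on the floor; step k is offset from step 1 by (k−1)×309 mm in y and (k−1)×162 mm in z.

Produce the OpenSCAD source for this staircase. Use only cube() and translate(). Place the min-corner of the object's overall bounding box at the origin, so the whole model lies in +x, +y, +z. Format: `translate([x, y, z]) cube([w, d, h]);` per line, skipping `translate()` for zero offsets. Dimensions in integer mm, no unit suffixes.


cube([1125, 309, 162]);
translate([0, 309, 162]) cube([1125, 309, 162]);
translate([0, 618, 324]) cube([1125, 309, 162]);
translate([0, 927, 486]) cube([1125, 309, 162]);
translate([0, 1236, 648]) cube([1125, 309, 162]);


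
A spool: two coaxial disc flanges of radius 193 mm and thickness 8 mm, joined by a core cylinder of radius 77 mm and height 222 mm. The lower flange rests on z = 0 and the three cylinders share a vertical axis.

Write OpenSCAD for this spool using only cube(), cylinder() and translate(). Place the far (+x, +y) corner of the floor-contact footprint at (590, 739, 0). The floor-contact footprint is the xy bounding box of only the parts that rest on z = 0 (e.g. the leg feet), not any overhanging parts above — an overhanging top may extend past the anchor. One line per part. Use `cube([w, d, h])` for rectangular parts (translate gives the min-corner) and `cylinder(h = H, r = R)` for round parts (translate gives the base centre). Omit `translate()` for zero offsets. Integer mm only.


translate([397, 546, 0]) cylinder(h = 8, r = 193);
translate([397, 546, 8]) cylinder(h = 222, r = 77);
translate([397, 546, 230]) cylinder(h = 8, r = 193);


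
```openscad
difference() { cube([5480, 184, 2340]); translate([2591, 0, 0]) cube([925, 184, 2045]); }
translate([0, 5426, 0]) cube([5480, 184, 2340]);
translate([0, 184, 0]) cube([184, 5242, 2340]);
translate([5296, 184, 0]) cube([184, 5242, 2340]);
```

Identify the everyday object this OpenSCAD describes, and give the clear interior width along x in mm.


A single room. The interior width is 5112 mm.

Four walls enclosing a rectangle with a door in the front wall — a room. Outside width 5480 minus two 184 mm walls gives 5112 mm.


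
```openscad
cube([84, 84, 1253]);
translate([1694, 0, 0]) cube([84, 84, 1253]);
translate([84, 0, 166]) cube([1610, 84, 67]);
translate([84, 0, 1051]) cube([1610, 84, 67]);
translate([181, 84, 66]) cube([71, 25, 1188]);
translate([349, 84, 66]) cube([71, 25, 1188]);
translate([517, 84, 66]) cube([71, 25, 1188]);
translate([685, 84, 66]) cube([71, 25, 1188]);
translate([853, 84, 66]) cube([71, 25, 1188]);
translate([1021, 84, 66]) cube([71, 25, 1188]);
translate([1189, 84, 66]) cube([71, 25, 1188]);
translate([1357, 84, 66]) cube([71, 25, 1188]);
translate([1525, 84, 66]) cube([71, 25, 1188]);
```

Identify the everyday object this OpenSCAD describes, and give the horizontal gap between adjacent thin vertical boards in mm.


A fence section. The picket gap is 97 mm.

Two posts, two rails, 9 pickets — a fence section. Span 1610 mm holds 9 pickets of 71 mm with 10 equal gaps: ⌊(1610 − 9·71) / 10⌋ = 97 mm.


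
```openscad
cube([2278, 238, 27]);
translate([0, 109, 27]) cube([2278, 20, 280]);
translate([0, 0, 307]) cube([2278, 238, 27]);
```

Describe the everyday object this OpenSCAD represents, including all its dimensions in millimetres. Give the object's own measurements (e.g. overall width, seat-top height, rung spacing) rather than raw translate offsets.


An I-beam lying along x, 2278 mm long. Overall section height 334 mm. Two flanges 238 mm wide (y) and 27 mm thick, one on the floor and one at the top; a web 20 mm thick runs between them, centred on the flange width.


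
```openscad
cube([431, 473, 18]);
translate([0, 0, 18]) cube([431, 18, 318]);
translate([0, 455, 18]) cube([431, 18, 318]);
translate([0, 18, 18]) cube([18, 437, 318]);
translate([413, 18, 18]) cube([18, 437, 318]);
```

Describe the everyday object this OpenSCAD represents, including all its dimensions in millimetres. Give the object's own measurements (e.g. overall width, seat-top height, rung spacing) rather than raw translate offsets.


An open-topped rectangular box: outside dimensions 431×473×336 mm, with a uniform wall and base thickness of 18 mm. The base is a full 431×473 slab on the floor; four walls sit on top of the base. The front and back walls (the −y and +y sides) span the full width; the two side walls fit between them.


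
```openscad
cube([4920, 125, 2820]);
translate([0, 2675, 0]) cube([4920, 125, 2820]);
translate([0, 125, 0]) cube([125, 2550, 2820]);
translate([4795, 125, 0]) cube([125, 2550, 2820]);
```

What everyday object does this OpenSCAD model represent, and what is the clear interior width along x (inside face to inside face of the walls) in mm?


A house (or room) frame. The interior width is 4670 mm.

Four 2820 mm walls enclosing a rectangle with no floor or roof — a room or house frame. Outside width is 4920 mm and wall thickness is 125 mm, so the interior width is 4920 − 2 × 125 = 4670 mm.


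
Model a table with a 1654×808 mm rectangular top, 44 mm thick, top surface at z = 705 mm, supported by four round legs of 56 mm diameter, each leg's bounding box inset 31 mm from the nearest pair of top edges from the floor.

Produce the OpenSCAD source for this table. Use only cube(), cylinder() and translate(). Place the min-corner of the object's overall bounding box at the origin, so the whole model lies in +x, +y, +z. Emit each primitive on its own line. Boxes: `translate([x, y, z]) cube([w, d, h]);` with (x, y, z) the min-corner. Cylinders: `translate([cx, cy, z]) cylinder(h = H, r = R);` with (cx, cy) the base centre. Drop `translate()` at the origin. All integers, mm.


translate([0, 0, 661]) cube([1654, 808, 44]);
translate([59, 59, 0]) cylinder(h = 661, r = 28);
translate([1595, 59, 0]) cylinder(h = 661, r = 28);
translate([59, 749, 0]) cylinder(h = 661, r = 28);
translate([1595, 749, 0]) cylinder(h = 661, r = 28);


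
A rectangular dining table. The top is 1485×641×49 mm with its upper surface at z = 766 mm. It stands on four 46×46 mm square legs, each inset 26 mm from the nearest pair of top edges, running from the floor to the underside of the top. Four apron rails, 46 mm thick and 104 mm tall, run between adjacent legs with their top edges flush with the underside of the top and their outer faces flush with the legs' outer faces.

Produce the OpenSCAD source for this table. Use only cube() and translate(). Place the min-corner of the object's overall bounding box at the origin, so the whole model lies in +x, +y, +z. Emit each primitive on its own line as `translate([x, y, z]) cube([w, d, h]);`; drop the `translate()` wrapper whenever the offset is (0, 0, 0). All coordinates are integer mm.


translate([0, 0, 717]) cube([1485, 641, 49]);
translate([26, 26, 0]) cube([46, 46, 717]);
translate([1413, 26, 0]) cube([46, 46, 717]);
translate([26, 569, 0]) cube([46, 46, 717]);
translate([1413, 569, 0]) cube([46, 46, 717]);
translate([72, 26, 613]) cube([1341, 46, 104]);
translate([72, 569, 613]) cube([1341, 46, 104]);
translate([26, 72, 613]) cube([46, 497, 104]);
translate([1413, 72, 613]) cube([46, 497, 104]);


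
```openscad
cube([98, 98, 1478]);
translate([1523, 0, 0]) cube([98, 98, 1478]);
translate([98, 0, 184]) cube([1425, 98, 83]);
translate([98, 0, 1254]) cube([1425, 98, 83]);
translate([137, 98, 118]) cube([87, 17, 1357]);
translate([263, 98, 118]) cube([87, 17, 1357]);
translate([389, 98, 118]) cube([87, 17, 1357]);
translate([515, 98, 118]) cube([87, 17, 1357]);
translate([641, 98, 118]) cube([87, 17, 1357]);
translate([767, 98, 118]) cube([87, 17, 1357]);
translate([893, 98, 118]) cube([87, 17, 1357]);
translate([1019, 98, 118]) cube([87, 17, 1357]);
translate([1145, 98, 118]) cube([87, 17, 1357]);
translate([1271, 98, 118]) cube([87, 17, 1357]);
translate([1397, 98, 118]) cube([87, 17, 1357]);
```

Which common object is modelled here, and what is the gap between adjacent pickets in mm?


A fence section. The picket gap is 39 mm.

Two posts, two rails, 11 pickets — a fence section. Span 1425 mm holds 11 pickets of 87 mm with 12 equal gaps: ⌊(1425 − 11·87) / 12⌋ = 39 mm.


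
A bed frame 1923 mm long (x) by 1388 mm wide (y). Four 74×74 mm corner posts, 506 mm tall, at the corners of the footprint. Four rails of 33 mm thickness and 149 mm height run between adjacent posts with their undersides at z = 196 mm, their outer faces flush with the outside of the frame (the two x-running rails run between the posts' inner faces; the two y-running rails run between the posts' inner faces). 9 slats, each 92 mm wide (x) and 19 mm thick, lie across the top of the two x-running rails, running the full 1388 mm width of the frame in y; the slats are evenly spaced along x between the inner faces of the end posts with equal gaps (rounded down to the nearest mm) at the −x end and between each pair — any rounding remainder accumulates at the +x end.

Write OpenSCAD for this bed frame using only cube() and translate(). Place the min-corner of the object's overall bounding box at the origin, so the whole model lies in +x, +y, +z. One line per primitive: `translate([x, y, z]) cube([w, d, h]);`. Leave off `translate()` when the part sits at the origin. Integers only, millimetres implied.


// slat z = rail_z + rail_h = 196 + 149 = 345
// slat gap = ⌊(1775 − 9·92) / 10⌋ = 94
cube([74, 74, 506]);
translate([0, 1314, 0]) cube([74, 74, 506]);
translate([1849, 0, 0]) cube([74, 74, 506]);
translate([1849, 1314, 0]) cube([74, 74, 506]);
translate([74, 0, 196]) cube([1775, 33, 149]);
translate([74, 1355, 196]) cube([1775, 33, 149]);
translate([0, 74, 196]) cube([33, 1240, 149]);
translate([1890, 74, 196]) cube([33, 1240, 149]);
translate([168, 0, 345]) cube([92, 1388, 19]);
translate([354, 0, 345]) cube([92, 1388, 19]);
translate([540, 0, 345]) cube([92, 1388, 19]);
translate([726, 0, 345]) cube([92, 1388, 19]);
translate([912, 0, 345]) cube([92, 1388, 19]);
translate([1098, 0, 345]) cube([92, 1388, 19]);
translate([1284, 0, 345]) cube([92, 1388, 19]);
translate([1470, 0, 345]) cube([92, 1388, 19]);
translate([1656, 0, 345]) cube([92, 1388, 19]);


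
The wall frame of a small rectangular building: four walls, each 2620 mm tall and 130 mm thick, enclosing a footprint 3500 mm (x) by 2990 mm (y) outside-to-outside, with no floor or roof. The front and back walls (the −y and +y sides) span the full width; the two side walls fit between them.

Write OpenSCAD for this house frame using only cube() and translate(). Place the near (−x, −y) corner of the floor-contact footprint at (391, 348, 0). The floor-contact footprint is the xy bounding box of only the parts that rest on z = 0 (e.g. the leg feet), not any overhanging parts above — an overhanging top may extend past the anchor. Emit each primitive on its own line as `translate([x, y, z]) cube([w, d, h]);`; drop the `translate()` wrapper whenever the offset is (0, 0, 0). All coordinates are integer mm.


translate([391, 348, 0]) cube([3500, 130, 2620]);
translate([391, 3208, 0]) cube([3500, 130, 2620]);
translate([391, 478, 0]) cube([130, 2730, 2620]);
translate([3761, 478, 0]) cube([130, 2730, 2620]);


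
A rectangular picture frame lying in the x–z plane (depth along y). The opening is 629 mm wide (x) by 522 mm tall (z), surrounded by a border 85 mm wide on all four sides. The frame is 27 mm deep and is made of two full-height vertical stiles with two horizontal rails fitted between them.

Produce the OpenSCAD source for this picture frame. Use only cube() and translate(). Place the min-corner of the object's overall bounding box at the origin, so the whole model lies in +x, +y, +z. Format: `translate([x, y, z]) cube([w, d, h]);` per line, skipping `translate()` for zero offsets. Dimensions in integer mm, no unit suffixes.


cube([85, 27, 692]);
translate([714, 0, 0]) cube([85, 27, 692]);
translate([85, 0, 0]) cube([629, 27, 85]);
translate([85, 0, 607]) cube([629, 27, 85]);


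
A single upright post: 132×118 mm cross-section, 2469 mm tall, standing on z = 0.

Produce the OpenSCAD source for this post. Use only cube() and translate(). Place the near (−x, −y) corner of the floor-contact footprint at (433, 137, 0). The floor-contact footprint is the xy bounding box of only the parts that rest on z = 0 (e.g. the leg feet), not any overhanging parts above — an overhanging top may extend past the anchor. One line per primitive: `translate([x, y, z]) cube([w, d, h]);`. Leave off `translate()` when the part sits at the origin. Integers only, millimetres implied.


translate([433, 137, 0]) cube([132, 118, 2469]);


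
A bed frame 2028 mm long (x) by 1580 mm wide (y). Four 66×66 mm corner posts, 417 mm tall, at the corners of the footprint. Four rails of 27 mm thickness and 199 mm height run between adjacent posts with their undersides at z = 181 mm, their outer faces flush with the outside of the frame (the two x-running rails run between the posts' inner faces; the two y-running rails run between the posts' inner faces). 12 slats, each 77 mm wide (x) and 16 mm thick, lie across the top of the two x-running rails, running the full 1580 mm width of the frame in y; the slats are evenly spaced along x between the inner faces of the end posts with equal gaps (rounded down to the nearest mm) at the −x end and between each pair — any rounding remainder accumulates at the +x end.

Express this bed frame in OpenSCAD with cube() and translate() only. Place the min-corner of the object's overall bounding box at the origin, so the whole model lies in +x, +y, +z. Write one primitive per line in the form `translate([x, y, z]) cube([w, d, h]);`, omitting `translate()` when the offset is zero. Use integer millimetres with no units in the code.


cube([66, 66, 417]);
translate([0, 1514, 0]) cube([66, 66, 417]);
translate([1962, 0, 0]) cube([66, 66, 417]);
translate([1962, 1514, 0]) cube([66, 66, 417]);
translate([66, 0, 181]) cube([1896, 27, 199]);
translate([66, 1553, 181]) cube([1896, 27, 199]);
translate([0, 66, 181]) cube([27, 1448, 199]);
translate([2001, 66, 181]) cube([27, 1448, 199]);
translate([140, 0, 380]) cube([77, 1580, 16]);
translate([291, 0, 380]) cube([77, 1580, 16]);
translate([442, 0, 380]) cube([77, 1580, 16]);
translate([593, 0, 380]) cube([77, 1580, 16]);
translate([744, 0, 380]) cube([77, 1580, 16]);
translate([895, 0, 380]) cube([77, 1580, 16]);
translate([1046, 0, 380]) cube([77, 1580, 16]);
translate([1197, 0, 380]) cube([77, 1580, 16]);
translate([1348, 0, 380]) cube([77, 1580, 16]);
translate([1499, 0, 380]) cube([77, 1580, 16]);
translate([1650, 0, 380]) cube([77, 1580, 16]);
translate([1801, 0, 380]) cube([77, 1580, 16]);


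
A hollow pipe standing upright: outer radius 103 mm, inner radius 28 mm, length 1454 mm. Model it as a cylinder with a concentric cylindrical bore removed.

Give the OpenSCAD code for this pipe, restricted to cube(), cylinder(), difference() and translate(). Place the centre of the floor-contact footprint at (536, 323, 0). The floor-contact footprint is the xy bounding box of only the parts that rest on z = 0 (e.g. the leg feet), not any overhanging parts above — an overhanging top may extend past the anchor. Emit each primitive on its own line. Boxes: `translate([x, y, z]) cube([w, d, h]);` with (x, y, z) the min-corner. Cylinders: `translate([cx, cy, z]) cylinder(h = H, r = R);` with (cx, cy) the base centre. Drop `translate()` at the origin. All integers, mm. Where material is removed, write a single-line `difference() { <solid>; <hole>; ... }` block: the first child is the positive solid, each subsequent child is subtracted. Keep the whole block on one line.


difference() { translate([536, 323, 0]) cylinder(h = 1454, r = 103); translate([536, 323, 0]) cylinder(h = 1454, r = 28); }


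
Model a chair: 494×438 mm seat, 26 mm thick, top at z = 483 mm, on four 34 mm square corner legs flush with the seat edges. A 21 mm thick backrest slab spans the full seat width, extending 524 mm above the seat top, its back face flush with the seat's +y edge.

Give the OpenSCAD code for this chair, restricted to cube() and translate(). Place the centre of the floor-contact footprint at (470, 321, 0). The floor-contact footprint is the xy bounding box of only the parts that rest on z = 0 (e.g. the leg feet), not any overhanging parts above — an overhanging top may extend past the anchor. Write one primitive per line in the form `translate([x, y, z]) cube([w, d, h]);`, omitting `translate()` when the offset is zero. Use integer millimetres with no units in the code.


translate([223, 102, 457]) cube([494, 438, 26]);
translate([223, 102, 0]) cube([34, 34, 457]);
translate([683, 102, 0]) cube([34, 34, 457]);
translate([223, 506, 0]) cube([34, 34, 457]);
translate([683, 506, 0]) cube([34, 34, 457]);
translate([223, 519, 483]) cube([494, 21, 524]);


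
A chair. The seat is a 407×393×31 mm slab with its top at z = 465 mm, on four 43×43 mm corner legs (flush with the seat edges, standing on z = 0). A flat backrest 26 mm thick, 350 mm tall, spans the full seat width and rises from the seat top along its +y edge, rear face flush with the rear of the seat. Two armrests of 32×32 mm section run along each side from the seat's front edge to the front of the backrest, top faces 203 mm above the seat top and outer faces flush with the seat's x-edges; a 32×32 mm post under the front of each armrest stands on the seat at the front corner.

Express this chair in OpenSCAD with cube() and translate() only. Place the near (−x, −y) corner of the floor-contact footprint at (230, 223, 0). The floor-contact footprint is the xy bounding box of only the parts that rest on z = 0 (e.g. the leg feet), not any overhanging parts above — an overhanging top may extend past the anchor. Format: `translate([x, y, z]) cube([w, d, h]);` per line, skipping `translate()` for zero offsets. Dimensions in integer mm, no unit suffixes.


translate([230, 223, 434]) cube([407, 393, 31]);
translate([230, 223, 0]) cube([43, 43, 434]);
translate([594, 223, 0]) cube([43, 43, 434]);
translate([230, 573, 0]) cube([43, 43, 434]);
translate([594, 573, 0]) cube([43, 43, 434]);
translate([230, 590, 465]) cube([407, 26, 350]);
translate([230, 223, 636]) cube([32, 367, 32]);
translate([605, 223, 636]) cube([32, 367, 32]);
translate([230, 223, 465]) cube([32, 32, 171]);
translate([605, 223, 465]) cube([32, 32, 171]);


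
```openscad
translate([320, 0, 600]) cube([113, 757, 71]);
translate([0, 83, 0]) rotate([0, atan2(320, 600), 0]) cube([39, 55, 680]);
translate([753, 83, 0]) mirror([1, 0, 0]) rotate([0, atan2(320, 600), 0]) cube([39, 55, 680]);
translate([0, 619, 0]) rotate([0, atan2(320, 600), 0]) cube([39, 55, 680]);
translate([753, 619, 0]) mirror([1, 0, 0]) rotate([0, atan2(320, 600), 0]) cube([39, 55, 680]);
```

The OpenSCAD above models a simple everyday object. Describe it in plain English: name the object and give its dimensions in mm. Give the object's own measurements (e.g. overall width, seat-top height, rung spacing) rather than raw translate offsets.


A sawhorse. A 113×757×71 mm beam (x, y, z) sits on two A-frame leg pairs. Each pair is two raked legs of 39×55 mm section (55 mm along y) splaying symmetrically in x. Each leg rises 600 mm vertically over 320 mm of horizontal reach and is 680 mm long along its own axis. Every leg's outer bottom edge rests on the floor and its outer top edge meets a bottom edge of the beam — the left legs (tilting toward +x) meet the beam's −x bottom edge, the right legs (their mirror images, tilting toward −x) meet its +x bottom edge — so the leg tops tuck under the beam, the beam's underside is 600 mm above the floor, and the feet are 753 mm apart outside-to-outside with the beam centred between them. The two leg pairs are set in 83 mm from either end of the beam.


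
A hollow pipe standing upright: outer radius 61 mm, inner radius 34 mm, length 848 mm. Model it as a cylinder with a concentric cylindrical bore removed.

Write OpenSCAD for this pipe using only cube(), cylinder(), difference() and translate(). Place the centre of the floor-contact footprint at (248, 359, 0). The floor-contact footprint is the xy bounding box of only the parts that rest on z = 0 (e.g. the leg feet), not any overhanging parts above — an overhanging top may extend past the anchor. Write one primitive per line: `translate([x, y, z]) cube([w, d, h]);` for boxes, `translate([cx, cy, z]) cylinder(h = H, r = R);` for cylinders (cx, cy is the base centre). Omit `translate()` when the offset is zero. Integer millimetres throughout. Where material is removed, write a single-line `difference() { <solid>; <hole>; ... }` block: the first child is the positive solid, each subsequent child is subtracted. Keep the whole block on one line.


difference() { translate([248, 359, 0]) cylinder(h = 848, r = 61); translate([248, 359, 0]) cylinder(h = 848, r = 34); }


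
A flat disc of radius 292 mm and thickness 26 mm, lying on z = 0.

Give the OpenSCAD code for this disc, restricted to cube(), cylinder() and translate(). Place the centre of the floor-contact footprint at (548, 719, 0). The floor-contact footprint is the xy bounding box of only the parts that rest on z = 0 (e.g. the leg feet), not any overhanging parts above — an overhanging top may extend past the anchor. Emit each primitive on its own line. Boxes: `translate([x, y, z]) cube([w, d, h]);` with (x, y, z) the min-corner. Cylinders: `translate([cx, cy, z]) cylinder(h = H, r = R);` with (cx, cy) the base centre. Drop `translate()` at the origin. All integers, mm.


translate([548, 719, 0]) cylinder(h = 26, r = 292);


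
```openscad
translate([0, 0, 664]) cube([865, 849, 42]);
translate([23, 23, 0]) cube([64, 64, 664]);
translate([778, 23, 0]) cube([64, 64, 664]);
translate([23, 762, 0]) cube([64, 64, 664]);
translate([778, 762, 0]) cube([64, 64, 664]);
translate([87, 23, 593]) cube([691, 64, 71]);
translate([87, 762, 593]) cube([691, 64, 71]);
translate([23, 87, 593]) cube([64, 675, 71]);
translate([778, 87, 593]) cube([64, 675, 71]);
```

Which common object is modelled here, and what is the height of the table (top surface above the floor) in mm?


A table. The table height is 706 mm.

A 865×849×42 slab sits at z = 664 on four 64 mm square posts — a table. The top surface is at 664 + 42 = 706 mm.


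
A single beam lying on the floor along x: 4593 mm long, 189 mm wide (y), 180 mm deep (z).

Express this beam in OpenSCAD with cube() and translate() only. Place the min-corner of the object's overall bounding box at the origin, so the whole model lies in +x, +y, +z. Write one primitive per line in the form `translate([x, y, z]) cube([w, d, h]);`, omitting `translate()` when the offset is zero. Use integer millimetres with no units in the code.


cube([4593, 189, 180]);


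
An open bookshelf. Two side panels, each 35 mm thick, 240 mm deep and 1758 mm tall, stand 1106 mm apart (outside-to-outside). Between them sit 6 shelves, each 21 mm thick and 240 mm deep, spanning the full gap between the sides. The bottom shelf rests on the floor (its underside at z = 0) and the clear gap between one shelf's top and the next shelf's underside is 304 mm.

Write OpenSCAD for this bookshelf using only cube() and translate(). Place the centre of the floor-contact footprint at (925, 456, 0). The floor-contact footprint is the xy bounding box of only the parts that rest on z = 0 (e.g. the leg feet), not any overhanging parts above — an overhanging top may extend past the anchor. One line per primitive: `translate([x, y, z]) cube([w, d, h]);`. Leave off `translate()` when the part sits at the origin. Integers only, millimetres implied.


translate([372, 336, 0]) cube([35, 240, 1758]);
translate([1443, 336, 0]) cube([35, 240, 1758]);
translate([407, 336, 0]) cube([1036, 240, 21]);
translate([407, 336, 325]) cube([1036, 240, 21]);
translate([407, 336, 650]) cube([1036, 240, 21]);
translate([407, 336, 975]) cube([1036, 240, 21]);
translate([407, 336, 1300]) cube([1036, 240, 21]);
translate([407, 336, 1625]) cube([1036, 240, 21]);


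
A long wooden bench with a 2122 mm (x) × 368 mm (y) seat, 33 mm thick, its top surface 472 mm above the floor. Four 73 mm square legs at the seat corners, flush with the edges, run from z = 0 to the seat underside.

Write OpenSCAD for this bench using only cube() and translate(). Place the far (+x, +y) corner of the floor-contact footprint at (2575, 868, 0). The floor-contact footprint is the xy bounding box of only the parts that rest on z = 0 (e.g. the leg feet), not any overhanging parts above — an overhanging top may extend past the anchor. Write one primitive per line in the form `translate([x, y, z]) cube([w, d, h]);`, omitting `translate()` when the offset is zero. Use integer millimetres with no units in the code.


translate([453, 500, 439]) cube([2122, 368, 33]);
translate([453, 500, 0]) cube([73, 73, 439]);
translate([453, 795, 0]) cube([73, 73, 439]);
translate([2502, 500, 0]) cube([73, 73, 439]);
translate([2502, 795, 0]) cube([73, 73, 439]);


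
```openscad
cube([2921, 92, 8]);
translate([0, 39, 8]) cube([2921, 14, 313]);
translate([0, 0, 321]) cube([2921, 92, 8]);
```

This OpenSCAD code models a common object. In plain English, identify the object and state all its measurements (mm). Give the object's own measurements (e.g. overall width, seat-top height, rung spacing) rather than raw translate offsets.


An I-beam lying along x, 2921 mm long. Overall section height 329 mm. Two flanges 92 mm wide (y) and 8 mm thick, one on the floor and one at the top; a web 14 mm thick runs between them, centred on the flange width.


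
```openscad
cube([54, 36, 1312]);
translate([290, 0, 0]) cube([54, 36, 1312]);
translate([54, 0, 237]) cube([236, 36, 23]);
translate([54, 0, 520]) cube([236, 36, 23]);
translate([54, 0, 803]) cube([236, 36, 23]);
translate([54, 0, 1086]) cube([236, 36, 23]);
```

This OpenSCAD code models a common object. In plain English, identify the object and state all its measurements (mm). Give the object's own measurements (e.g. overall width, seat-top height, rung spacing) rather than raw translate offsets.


A straight ladder. Two 54×36 mm vertical rails, 1312 mm tall, stand 344 mm apart (outside-to-outside) with their front faces coplanar on the −y side. 4 rungs, each 36 mm deep and 23 mm tall, span between the inner faces of the rails, front faces flush with the rails. The lowest rung's underside is at z = 237 mm and rungs are spaced 283 mm apart (underside to underside).


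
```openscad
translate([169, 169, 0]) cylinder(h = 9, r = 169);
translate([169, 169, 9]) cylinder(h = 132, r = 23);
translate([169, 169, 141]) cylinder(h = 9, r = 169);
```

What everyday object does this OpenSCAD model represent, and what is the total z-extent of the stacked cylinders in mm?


A spool. The overall height is 150 mm.

Three coaxial cylinders, large–small–large — a spool. Two 9 mm flanges and a 132 mm core give 9 + 132 + 9 = 150 mm.


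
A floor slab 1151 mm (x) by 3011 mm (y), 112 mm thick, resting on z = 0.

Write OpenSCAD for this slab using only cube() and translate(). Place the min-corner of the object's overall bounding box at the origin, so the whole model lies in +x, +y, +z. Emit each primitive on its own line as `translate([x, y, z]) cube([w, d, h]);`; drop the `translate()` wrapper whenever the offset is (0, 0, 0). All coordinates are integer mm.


cube([1151, 3011, 112]);


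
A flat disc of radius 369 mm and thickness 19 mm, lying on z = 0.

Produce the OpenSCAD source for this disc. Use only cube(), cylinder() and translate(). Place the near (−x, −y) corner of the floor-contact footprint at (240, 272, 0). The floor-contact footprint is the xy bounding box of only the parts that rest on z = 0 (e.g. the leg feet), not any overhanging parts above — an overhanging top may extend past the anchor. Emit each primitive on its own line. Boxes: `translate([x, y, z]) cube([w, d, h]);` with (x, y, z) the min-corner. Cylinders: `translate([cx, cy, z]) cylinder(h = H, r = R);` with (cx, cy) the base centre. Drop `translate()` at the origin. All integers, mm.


translate([609, 641, 0]) cylinder(h = 19, r = 369);


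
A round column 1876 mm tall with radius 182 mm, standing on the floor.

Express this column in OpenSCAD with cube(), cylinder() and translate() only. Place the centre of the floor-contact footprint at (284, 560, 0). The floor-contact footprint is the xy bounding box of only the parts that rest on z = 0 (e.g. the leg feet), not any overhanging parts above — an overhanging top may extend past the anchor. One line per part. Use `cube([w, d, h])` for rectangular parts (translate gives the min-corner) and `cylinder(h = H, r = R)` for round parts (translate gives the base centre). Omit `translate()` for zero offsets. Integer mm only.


translate([284, 560, 0]) cylinder(h = 1876, r = 182);


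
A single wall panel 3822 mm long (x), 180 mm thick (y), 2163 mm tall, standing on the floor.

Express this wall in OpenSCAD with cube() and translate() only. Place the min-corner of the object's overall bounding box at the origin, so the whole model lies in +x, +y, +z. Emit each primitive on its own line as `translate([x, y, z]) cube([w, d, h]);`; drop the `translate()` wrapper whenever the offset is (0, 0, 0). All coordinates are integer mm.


cube([3822, 180, 2163]);


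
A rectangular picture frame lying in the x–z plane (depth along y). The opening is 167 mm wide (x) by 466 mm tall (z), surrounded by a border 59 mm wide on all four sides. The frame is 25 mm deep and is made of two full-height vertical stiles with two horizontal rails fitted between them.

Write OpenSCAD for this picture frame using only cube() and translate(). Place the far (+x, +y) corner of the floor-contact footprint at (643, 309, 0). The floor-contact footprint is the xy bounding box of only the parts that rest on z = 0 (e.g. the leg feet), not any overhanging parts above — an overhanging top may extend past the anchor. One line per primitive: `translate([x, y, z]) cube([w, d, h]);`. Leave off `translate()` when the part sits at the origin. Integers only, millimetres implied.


translate([358, 284, 0]) cube([59, 25, 584]);
translate([584, 284, 0]) cube([59, 25, 584]);
translate([417, 284, 0]) cube([167, 25, 59]);
translate([417, 284, 525]) cube([167, 25, 59]);


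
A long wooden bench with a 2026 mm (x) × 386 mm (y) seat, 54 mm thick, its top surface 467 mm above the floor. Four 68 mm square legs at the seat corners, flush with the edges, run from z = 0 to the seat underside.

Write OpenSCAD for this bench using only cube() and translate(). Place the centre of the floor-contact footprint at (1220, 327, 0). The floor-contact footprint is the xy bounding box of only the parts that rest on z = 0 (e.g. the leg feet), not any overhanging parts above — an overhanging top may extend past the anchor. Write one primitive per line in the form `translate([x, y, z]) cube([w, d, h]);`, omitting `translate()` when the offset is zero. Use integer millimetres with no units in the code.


// leg_h = 467 − 54 = 413
translate([207, 134, 413]) cube([2026, 386, 54]);
translate([207, 134, 0]) cube([68, 68, 413]);
translate([207, 452, 0]) cube([68, 68, 413]);
translate([2165, 134, 0]) cube([68, 68, 413]);
translate([2165, 452, 0]) cube([68, 68, 413]);


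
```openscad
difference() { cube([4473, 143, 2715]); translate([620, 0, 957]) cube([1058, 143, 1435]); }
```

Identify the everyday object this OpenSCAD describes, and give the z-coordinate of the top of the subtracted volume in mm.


A wall with a window opening. The window head height is 2392 mm.

A wall with a rectangular opening subtracted — a window. Sill at z = 957, opening 1435 mm tall, so the head is at 957 + 1435 = 2392 mm.


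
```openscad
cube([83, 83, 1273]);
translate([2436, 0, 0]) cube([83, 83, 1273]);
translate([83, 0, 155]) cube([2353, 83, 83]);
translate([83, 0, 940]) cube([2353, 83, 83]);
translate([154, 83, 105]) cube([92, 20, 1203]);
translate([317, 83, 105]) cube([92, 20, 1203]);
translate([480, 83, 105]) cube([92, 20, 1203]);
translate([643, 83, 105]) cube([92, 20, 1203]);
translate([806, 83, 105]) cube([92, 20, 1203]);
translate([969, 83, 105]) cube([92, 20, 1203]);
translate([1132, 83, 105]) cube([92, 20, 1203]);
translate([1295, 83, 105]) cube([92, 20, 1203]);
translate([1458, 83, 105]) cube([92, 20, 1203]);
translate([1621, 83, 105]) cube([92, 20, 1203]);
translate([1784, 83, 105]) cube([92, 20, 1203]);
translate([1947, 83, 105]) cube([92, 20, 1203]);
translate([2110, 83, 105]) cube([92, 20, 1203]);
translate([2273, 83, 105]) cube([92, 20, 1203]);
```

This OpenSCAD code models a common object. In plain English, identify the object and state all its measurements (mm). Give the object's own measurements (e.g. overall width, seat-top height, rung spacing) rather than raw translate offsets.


A fence section. Two 83×83 mm posts, 1273 mm tall, stand on the floor with a clear span of 2353 mm between their inner faces. Two horizontal rails of 83×83 mm section span the gap between the posts with their undersides at z = 155 mm and z = 940 mm, flush with the posts' −y face. 14 pickets, each 92 mm wide, 20 mm thick and 1203 mm tall, are fixed to the +y face of the rails with their bottoms at z = 105 mm, spaced across the span with a 71 mm gap after the −x post and between neighbouring pickets and before the +x post.


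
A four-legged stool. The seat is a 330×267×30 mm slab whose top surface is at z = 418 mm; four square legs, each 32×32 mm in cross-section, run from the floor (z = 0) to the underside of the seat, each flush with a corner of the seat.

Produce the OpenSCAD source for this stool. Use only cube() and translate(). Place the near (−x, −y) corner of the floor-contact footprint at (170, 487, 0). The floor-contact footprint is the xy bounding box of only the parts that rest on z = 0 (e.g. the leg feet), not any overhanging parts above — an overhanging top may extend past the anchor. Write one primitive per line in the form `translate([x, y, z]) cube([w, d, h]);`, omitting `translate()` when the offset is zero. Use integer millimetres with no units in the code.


translate([170, 487, 388]) cube([330, 267, 30]);
translate([170, 487, 0]) cube([32, 32, 388]);
translate([468, 487, 0]) cube([32, 32, 388]);
translate([170, 722, 0]) cube([32, 32, 388]);
translate([468, 722, 0]) cube([32, 32, 388]);


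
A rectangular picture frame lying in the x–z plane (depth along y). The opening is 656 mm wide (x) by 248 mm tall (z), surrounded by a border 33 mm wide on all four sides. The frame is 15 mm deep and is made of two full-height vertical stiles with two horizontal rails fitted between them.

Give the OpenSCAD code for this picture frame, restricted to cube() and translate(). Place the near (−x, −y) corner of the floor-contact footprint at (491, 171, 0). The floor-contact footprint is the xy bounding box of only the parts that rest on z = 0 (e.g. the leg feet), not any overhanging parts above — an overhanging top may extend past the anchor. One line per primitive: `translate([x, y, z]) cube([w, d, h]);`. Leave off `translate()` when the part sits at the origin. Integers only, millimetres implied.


translate([491, 171, 0]) cube([33, 15, 314]);
translate([1180, 171, 0]) cube([33, 15, 314]);
translate([524, 171, 0]) cube([656, 15, 33]);
translate([524, 171, 281]) cube([656, 15, 33]);


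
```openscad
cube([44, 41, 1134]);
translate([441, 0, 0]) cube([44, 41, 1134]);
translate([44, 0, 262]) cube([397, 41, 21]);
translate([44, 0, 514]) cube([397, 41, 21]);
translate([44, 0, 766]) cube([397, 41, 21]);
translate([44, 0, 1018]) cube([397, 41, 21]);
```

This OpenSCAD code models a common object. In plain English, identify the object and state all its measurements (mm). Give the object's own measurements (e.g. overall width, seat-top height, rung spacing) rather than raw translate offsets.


A straight ladder. Two 44×41 mm vertical rails, 1134 mm tall, stand 485 mm apart (outside-to-outside) with their front faces coplanar on the −y side. 4 rungs, each 41 mm deep and 21 mm tall, span between the inner faces of the rails, front faces flush with the rails. The lowest rung's underside is at z = 262 mm and rungs are spaced 252 mm apart (underside to underside).


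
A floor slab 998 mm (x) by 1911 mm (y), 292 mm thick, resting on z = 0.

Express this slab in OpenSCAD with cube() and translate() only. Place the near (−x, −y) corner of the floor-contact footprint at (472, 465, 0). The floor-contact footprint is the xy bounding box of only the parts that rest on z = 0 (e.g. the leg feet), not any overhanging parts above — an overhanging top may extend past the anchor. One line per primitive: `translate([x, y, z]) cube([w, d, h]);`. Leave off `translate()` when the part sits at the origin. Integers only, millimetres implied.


translate([472, 465, 0]) cube([998, 1911, 292]);


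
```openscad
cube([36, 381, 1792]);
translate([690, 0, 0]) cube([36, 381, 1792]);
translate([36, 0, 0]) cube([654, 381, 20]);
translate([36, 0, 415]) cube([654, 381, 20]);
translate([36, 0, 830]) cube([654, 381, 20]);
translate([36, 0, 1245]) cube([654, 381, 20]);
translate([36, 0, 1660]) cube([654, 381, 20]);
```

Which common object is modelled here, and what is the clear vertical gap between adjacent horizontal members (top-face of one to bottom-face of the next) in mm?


A bookshelf. The clear shelf gap is 395 mm.

Two tall side panels with 5 horizontal boards between them — a bookshelf. The first two shelf undersides are at z = 0 and z = 415; with shelf thickness 20, the clear gap is 415 − 0 − 20 = 395 mm.


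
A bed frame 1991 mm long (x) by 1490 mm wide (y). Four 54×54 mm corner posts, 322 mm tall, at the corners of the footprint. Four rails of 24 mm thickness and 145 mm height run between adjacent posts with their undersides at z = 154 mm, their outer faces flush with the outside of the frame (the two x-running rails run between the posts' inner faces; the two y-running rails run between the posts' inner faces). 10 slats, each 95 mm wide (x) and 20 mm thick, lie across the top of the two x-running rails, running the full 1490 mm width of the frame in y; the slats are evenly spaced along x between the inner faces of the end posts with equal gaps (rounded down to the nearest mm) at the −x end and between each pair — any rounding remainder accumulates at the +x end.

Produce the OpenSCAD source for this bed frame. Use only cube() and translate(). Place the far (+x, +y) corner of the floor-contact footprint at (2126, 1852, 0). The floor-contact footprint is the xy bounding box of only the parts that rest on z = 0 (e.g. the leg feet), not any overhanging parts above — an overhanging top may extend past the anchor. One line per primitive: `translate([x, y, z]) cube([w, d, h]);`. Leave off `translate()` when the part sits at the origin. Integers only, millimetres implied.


translate([135, 362, 0]) cube([54, 54, 322]);
translate([135, 1798, 0]) cube([54, 54, 322]);
translate([2072, 362, 0]) cube([54, 54, 322]);
translate([2072, 1798, 0]) cube([54, 54, 322]);
translate([189, 362, 154]) cube([1883, 24, 145]);
translate([189, 1828, 154]) cube([1883, 24, 145]);
translate([135, 416, 154]) cube([24, 1382, 145]);
translate([2102, 416, 154]) cube([24, 1382, 145]);
translate([273, 362, 299]) cube([95, 1490, 20]);
translate([452, 362, 299]) cube([95, 1490, 20]);
translate([631, 362, 299]) cube([95, 1490, 20]);
translate([810, 362, 299]) cube([95, 1490, 20]);
translate([989, 362, 299]) cube([95, 1490, 20]);
translate([1168, 362, 299]) cube([95, 1490, 20]);
translate([1347, 362, 299]) cube([95, 1490, 20]);
translate([1526, 362, 299]) cube([95, 1490, 20]);
translate([1705, 362, 299]) cube([95, 1490, 20]);
translate([1884, 362, 299]) cube([95, 1490, 20]);
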